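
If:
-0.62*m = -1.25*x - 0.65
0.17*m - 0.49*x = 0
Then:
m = 3.49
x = 1.21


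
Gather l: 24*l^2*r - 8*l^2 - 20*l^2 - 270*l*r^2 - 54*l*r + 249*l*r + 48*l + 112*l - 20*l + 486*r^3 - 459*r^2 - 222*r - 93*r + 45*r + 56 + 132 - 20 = l^2*(24*r - 28) + l*(-270*r^2 + 195*r + 140) + 486*r^3 - 459*r^2 - 270*r + 168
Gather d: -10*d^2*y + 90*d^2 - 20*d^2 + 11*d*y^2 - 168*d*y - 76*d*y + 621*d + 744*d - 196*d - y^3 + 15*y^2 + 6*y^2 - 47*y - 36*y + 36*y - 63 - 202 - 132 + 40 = d^2*(70 - 10*y) + d*(11*y^2 - 244*y + 1169) - y^3 + 21*y^2 - 47*y - 357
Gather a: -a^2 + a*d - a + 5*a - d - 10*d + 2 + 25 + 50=-a^2 + a*(d + 4) - 11*d + 77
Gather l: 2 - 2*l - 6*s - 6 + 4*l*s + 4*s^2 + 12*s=l*(4*s - 2) + 4*s^2 + 6*s - 4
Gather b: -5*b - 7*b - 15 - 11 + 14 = -12*b - 12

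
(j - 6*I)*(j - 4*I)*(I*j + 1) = I*j^3 + 11*j^2 - 34*I*j - 24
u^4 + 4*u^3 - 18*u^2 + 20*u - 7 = (u - 1)^3*(u + 7)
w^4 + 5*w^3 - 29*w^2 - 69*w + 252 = (w - 3)^2*(w + 4)*(w + 7)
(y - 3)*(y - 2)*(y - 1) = y^3 - 6*y^2 + 11*y - 6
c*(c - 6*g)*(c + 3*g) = c^3 - 3*c^2*g - 18*c*g^2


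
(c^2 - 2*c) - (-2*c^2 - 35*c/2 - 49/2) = 3*c^2 + 31*c/2 + 49/2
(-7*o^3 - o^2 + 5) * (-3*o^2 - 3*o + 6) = 21*o^5 + 24*o^4 - 39*o^3 - 21*o^2 - 15*o + 30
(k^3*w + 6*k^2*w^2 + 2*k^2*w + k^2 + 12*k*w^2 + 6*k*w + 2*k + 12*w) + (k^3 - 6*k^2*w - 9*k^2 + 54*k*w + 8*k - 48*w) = k^3*w + k^3 + 6*k^2*w^2 - 4*k^2*w - 8*k^2 + 12*k*w^2 + 60*k*w + 10*k - 36*w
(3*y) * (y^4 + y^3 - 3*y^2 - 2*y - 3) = 3*y^5 + 3*y^4 - 9*y^3 - 6*y^2 - 9*y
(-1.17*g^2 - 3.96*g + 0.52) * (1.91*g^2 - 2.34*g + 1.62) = -2.2347*g^4 - 4.8258*g^3 + 8.3642*g^2 - 7.632*g + 0.8424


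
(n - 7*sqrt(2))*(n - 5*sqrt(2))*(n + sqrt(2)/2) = n^3 - 23*sqrt(2)*n^2/2 + 58*n + 35*sqrt(2)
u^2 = u^2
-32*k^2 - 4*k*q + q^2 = (-8*k + q)*(4*k + q)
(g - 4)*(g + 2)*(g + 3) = g^3 + g^2 - 14*g - 24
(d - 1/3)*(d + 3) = d^2 + 8*d/3 - 1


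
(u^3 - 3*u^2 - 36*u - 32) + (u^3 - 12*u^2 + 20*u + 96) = 2*u^3 - 15*u^2 - 16*u + 64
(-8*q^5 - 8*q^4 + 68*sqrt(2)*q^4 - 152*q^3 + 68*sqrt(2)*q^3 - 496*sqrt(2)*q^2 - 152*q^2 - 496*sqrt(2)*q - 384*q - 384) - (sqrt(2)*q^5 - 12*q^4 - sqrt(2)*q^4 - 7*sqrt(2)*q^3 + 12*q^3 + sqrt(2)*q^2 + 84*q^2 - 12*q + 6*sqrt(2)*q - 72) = -8*q^5 - sqrt(2)*q^5 + 4*q^4 + 69*sqrt(2)*q^4 - 164*q^3 + 75*sqrt(2)*q^3 - 497*sqrt(2)*q^2 - 236*q^2 - 502*sqrt(2)*q - 372*q - 312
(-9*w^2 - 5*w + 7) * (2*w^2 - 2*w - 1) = -18*w^4 + 8*w^3 + 33*w^2 - 9*w - 7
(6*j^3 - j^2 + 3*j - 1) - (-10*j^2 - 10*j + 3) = 6*j^3 + 9*j^2 + 13*j - 4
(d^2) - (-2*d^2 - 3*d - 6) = 3*d^2 + 3*d + 6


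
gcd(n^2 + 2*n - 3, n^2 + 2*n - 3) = n^2 + 2*n - 3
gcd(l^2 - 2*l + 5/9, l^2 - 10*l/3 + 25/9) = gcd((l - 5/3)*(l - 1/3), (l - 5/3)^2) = l - 5/3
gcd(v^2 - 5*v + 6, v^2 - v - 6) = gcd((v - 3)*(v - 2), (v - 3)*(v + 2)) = v - 3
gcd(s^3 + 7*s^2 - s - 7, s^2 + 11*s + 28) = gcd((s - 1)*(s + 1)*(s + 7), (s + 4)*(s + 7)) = s + 7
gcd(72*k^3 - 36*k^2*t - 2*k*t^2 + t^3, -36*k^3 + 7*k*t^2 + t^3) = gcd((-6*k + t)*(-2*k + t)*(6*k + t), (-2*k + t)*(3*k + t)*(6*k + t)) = -12*k^2 + 4*k*t + t^2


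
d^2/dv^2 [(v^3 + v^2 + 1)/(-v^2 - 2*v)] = 2*(-2*v^3 - 3*v^2 - 6*v - 4)/(v^3*(v^3 + 6*v^2 + 12*v + 8))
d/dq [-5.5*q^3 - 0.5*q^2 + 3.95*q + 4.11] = -16.5*q^2 - 1.0*q + 3.95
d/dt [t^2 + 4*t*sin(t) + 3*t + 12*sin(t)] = 4*t*cos(t) + 2*t + 4*sin(t) + 12*cos(t) + 3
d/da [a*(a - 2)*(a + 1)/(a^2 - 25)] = (a^4 - 73*a^2 + 50*a + 50)/(a^4 - 50*a^2 + 625)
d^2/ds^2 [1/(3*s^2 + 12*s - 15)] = 2*(-s^2 - 4*s + 4*(s + 2)^2 + 5)/(3*(s^2 + 4*s - 5)^3)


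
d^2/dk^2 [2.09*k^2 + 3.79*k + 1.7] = 4.18000000000000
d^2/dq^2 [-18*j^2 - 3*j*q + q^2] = 2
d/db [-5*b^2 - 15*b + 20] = -10*b - 15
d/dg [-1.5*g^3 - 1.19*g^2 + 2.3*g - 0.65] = -4.5*g^2 - 2.38*g + 2.3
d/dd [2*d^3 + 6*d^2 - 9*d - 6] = 6*d^2 + 12*d - 9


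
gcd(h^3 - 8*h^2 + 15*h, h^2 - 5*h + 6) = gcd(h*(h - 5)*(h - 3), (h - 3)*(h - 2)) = h - 3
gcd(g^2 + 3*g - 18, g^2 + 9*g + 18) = g + 6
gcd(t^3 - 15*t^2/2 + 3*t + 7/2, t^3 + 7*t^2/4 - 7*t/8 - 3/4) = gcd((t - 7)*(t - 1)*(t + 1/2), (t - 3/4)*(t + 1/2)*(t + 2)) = t + 1/2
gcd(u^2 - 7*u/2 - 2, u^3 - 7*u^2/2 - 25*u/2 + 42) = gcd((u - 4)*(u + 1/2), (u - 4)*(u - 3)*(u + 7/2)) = u - 4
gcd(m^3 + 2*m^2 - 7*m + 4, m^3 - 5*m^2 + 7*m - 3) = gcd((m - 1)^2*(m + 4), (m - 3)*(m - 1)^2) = m^2 - 2*m + 1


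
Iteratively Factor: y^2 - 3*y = (y - 3)*(y)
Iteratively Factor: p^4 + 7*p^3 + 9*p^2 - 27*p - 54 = (p + 3)*(p^3 + 4*p^2 - 3*p - 18) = (p + 3)^2*(p^2 + p - 6) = (p + 3)^3*(p - 2)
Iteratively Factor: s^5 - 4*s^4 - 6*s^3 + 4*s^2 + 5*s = (s + 1)*(s^4 - 5*s^3 - s^2 + 5*s) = (s - 1)*(s + 1)*(s^3 - 4*s^2 - 5*s) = (s - 5)*(s - 1)*(s + 1)*(s^2 + s) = (s - 5)*(s - 1)*(s + 1)^2*(s)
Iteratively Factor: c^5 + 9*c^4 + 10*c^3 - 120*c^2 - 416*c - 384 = (c + 4)*(c^4 + 5*c^3 - 10*c^2 - 80*c - 96) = (c - 4)*(c + 4)*(c^3 + 9*c^2 + 26*c + 24) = (c - 4)*(c + 4)^2*(c^2 + 5*c + 6) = (c - 4)*(c + 2)*(c + 4)^2*(c + 3)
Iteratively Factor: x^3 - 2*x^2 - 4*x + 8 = (x + 2)*(x^2 - 4*x + 4) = (x - 2)*(x + 2)*(x - 2)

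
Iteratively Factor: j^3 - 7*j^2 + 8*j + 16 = (j - 4)*(j^2 - 3*j - 4) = (j - 4)^2*(j + 1)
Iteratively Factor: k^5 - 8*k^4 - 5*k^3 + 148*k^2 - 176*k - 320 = (k + 1)*(k^4 - 9*k^3 + 4*k^2 + 144*k - 320) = (k - 5)*(k + 1)*(k^3 - 4*k^2 - 16*k + 64) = (k - 5)*(k - 4)*(k + 1)*(k^2 - 16) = (k - 5)*(k - 4)*(k + 1)*(k + 4)*(k - 4)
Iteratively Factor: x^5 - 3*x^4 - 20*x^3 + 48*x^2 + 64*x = (x + 1)*(x^4 - 4*x^3 - 16*x^2 + 64*x) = (x - 4)*(x + 1)*(x^3 - 16*x) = (x - 4)*(x + 1)*(x + 4)*(x^2 - 4*x) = (x - 4)^2*(x + 1)*(x + 4)*(x)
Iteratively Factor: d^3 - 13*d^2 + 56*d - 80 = (d - 4)*(d^2 - 9*d + 20) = (d - 4)^2*(d - 5)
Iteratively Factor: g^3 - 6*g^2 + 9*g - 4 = (g - 4)*(g^2 - 2*g + 1) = (g - 4)*(g - 1)*(g - 1)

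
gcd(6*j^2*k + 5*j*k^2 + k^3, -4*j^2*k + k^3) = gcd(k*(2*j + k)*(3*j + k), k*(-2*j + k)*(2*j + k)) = 2*j*k + k^2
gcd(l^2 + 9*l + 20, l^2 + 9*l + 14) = 1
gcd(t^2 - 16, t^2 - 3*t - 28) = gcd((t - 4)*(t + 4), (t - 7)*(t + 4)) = t + 4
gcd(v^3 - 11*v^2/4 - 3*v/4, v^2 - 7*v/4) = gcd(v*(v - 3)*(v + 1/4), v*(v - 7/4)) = v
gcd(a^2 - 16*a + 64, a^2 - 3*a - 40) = a - 8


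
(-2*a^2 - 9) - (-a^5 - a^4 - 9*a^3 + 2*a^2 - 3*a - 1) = a^5 + a^4 + 9*a^3 - 4*a^2 + 3*a - 8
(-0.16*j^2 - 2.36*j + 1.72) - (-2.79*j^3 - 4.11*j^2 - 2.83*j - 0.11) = 2.79*j^3 + 3.95*j^2 + 0.47*j + 1.83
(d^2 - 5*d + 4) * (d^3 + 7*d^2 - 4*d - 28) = d^5 + 2*d^4 - 35*d^3 + 20*d^2 + 124*d - 112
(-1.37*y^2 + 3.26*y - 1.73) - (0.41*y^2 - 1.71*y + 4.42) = -1.78*y^2 + 4.97*y - 6.15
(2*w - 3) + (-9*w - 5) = -7*w - 8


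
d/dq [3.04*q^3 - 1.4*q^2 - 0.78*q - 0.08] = 9.12*q^2 - 2.8*q - 0.78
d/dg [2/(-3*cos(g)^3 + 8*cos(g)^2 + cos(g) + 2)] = 2*(-9*cos(g)^2 + 16*cos(g) + 1)*sin(g)/(-3*cos(g)^3 + 8*cos(g)^2 + cos(g) + 2)^2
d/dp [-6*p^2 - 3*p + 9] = -12*p - 3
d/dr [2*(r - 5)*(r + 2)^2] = 2*(r + 2)*(3*r - 8)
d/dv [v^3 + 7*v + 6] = 3*v^2 + 7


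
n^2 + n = n*(n + 1)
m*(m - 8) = m^2 - 8*m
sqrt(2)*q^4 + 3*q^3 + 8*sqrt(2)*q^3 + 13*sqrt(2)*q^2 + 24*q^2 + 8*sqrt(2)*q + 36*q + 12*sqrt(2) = (q + 2)*(q + 6)*(q + sqrt(2))*(sqrt(2)*q + 1)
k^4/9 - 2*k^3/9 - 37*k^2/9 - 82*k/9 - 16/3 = (k/3 + 1/3)*(k/3 + 1)*(k - 8)*(k + 2)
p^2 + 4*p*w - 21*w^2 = (p - 3*w)*(p + 7*w)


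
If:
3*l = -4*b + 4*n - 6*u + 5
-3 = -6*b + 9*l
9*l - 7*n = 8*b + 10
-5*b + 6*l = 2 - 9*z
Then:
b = 9*z - 4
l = 6*z - 3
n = -18*z/7 - 5/7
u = 95/21 - 75*z/7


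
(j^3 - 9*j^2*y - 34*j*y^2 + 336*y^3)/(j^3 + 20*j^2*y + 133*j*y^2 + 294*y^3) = (j^2 - 15*j*y + 56*y^2)/(j^2 + 14*j*y + 49*y^2)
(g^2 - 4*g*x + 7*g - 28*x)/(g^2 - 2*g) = (g^2 - 4*g*x + 7*g - 28*x)/(g*(g - 2))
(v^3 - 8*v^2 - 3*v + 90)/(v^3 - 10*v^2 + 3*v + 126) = (v - 5)/(v - 7)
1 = 1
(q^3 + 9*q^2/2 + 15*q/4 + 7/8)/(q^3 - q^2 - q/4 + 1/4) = (4*q^2 + 16*q + 7)/(2*(2*q^2 - 3*q + 1))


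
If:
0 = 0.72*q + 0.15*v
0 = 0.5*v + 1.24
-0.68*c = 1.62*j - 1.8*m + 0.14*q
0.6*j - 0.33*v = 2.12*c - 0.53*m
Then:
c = 0.504528419737664*m + 0.333751821778055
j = 0.899333749739746*m - 0.184743563050871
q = 0.52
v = -2.48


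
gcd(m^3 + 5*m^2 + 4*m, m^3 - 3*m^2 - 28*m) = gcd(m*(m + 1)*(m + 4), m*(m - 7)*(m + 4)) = m^2 + 4*m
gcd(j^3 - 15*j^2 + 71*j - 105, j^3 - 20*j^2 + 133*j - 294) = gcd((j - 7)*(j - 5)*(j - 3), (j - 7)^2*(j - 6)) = j - 7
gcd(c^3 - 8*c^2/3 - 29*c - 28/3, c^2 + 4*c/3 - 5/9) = 1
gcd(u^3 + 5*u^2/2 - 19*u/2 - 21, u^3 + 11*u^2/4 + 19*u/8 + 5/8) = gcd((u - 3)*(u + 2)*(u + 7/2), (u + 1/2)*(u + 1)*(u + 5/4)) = 1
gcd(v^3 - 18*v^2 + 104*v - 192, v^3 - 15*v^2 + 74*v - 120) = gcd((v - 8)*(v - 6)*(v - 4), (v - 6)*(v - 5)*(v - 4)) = v^2 - 10*v + 24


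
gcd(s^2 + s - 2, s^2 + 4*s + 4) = s + 2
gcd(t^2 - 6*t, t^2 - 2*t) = t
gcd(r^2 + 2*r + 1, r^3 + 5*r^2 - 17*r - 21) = r + 1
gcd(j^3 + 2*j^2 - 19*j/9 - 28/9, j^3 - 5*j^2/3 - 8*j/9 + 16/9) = j^2 - j/3 - 4/3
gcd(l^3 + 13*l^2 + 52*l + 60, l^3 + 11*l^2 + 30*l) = l^2 + 11*l + 30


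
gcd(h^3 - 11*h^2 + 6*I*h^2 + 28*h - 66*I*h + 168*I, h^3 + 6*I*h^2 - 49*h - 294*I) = h^2 + h*(-7 + 6*I) - 42*I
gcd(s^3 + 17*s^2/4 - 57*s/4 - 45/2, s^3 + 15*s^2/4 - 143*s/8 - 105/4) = s^2 + 29*s/4 + 15/2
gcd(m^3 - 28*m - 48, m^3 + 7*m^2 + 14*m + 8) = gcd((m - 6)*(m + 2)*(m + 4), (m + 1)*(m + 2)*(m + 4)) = m^2 + 6*m + 8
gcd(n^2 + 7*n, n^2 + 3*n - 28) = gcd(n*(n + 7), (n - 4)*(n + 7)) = n + 7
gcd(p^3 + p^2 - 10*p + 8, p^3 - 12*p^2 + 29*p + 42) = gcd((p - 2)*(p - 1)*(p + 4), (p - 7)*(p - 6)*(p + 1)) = 1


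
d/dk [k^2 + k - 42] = 2*k + 1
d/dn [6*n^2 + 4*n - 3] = 12*n + 4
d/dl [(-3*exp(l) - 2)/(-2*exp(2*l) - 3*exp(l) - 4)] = (-(3*exp(l) + 2)*(4*exp(l) + 3) + 6*exp(2*l) + 9*exp(l) + 12)*exp(l)/(2*exp(2*l) + 3*exp(l) + 4)^2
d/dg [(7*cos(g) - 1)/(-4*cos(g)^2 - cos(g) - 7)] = (28*sin(g)^2 + 8*cos(g) + 22)*sin(g)/(4*cos(g)^2 + cos(g) + 7)^2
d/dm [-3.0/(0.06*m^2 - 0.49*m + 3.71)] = (0.36*m - 1.47)/(0.06*m^2 - 0.49*m + 3.71)^2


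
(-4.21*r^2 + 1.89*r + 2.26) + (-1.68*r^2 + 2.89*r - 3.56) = -5.89*r^2 + 4.78*r - 1.3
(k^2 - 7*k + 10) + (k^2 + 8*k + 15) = 2*k^2 + k + 25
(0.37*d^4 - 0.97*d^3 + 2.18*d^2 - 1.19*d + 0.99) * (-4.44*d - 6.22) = -1.6428*d^5 + 2.0054*d^4 - 3.6458*d^3 - 8.276*d^2 + 3.0062*d - 6.1578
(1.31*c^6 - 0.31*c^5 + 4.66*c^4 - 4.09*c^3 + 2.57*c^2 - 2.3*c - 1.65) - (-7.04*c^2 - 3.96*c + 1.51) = 1.31*c^6 - 0.31*c^5 + 4.66*c^4 - 4.09*c^3 + 9.61*c^2 + 1.66*c - 3.16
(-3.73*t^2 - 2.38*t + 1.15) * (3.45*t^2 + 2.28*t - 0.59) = -12.8685*t^4 - 16.7154*t^3 + 0.7418*t^2 + 4.0262*t - 0.6785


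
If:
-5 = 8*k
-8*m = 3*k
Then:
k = -5/8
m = 15/64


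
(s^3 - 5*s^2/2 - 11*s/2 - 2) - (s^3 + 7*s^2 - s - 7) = -19*s^2/2 - 9*s/2 + 5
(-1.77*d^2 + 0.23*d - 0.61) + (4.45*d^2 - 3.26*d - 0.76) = 2.68*d^2 - 3.03*d - 1.37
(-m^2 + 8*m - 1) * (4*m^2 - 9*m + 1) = -4*m^4 + 41*m^3 - 77*m^2 + 17*m - 1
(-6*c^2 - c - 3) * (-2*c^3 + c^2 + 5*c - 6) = 12*c^5 - 4*c^4 - 25*c^3 + 28*c^2 - 9*c + 18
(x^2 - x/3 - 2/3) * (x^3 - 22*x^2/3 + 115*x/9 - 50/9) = x^5 - 23*x^4/3 + 131*x^3/9 - 133*x^2/27 - 20*x/3 + 100/27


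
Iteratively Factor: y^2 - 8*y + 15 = (y - 5)*(y - 3)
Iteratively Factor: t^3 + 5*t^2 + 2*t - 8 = (t + 2)*(t^2 + 3*t - 4) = (t + 2)*(t + 4)*(t - 1)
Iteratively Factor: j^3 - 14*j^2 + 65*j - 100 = (j - 4)*(j^2 - 10*j + 25) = (j - 5)*(j - 4)*(j - 5)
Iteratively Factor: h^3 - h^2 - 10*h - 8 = (h + 1)*(h^2 - 2*h - 8) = (h - 4)*(h + 1)*(h + 2)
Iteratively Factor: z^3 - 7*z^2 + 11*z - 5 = (z - 1)*(z^2 - 6*z + 5) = (z - 5)*(z - 1)*(z - 1)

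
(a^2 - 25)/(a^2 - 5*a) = (a + 5)/a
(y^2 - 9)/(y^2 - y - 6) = (y + 3)/(y + 2)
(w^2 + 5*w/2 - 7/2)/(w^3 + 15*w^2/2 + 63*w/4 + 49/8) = 4*(w - 1)/(4*w^2 + 16*w + 7)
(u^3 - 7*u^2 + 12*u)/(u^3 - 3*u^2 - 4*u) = (u - 3)/(u + 1)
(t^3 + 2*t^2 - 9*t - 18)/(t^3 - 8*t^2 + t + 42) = (t + 3)/(t - 7)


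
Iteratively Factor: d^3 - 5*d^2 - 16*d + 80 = (d - 5)*(d^2 - 16) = (d - 5)*(d + 4)*(d - 4)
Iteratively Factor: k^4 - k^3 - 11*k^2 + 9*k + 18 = (k + 3)*(k^3 - 4*k^2 + k + 6) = (k - 2)*(k + 3)*(k^2 - 2*k - 3) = (k - 2)*(k + 1)*(k + 3)*(k - 3)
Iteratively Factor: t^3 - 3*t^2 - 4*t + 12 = (t + 2)*(t^2 - 5*t + 6) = (t - 3)*(t + 2)*(t - 2)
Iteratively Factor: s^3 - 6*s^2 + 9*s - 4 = (s - 1)*(s^2 - 5*s + 4) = (s - 1)^2*(s - 4)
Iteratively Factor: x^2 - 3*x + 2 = (x - 2)*(x - 1)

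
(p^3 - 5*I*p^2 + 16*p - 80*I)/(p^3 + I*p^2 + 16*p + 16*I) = (p - 5*I)/(p + I)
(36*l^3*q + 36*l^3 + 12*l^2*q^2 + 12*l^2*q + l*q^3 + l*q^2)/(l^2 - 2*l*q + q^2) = l*(36*l^2*q + 36*l^2 + 12*l*q^2 + 12*l*q + q^3 + q^2)/(l^2 - 2*l*q + q^2)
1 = 1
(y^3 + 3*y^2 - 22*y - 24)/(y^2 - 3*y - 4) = y + 6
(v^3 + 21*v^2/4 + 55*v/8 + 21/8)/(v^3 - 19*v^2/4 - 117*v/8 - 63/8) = (2*v^2 + 9*v + 7)/(2*v^2 - 11*v - 21)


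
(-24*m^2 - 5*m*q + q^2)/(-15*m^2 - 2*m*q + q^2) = (-8*m + q)/(-5*m + q)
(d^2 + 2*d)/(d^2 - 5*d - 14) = d/(d - 7)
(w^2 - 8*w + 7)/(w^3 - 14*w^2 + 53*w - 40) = (w - 7)/(w^2 - 13*w + 40)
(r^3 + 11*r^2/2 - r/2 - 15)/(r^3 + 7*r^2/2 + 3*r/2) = (2*r^3 + 11*r^2 - r - 30)/(r*(2*r^2 + 7*r + 3))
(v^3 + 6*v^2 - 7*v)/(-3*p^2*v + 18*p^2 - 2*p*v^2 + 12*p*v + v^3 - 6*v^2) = v*(-v^2 - 6*v + 7)/(3*p^2*v - 18*p^2 + 2*p*v^2 - 12*p*v - v^3 + 6*v^2)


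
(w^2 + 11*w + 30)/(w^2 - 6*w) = (w^2 + 11*w + 30)/(w*(w - 6))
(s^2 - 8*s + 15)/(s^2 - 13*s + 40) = (s - 3)/(s - 8)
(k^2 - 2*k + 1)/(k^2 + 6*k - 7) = (k - 1)/(k + 7)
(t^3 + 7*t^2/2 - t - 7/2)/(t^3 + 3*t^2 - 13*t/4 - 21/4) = 2*(t - 1)/(2*t - 3)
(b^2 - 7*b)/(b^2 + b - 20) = b*(b - 7)/(b^2 + b - 20)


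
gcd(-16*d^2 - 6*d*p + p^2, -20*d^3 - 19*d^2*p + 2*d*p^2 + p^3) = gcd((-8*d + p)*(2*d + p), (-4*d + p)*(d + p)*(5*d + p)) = 1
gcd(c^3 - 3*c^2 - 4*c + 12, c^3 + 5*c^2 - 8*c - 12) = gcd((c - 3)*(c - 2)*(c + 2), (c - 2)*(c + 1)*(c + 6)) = c - 2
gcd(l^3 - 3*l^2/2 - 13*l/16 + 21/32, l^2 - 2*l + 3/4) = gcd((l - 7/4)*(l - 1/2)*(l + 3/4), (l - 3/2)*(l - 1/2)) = l - 1/2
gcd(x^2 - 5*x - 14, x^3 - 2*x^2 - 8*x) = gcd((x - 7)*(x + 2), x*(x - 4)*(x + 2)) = x + 2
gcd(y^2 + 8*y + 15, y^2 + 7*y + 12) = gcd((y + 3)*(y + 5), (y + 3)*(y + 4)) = y + 3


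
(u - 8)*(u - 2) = u^2 - 10*u + 16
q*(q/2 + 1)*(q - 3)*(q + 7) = q^4/2 + 3*q^3 - 13*q^2/2 - 21*q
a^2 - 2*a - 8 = (a - 4)*(a + 2)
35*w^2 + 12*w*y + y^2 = (5*w + y)*(7*w + y)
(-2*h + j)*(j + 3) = -2*h*j - 6*h + j^2 + 3*j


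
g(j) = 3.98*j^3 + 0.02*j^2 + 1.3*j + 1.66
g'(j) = 11.94*j^2 + 0.04*j + 1.3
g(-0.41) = 0.86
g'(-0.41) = 3.29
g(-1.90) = -28.04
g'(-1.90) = 44.33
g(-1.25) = -7.71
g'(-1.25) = 19.91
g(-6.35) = -1024.86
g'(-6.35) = 482.50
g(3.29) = 147.89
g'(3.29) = 130.67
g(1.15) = 9.23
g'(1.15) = 17.14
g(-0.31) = 1.14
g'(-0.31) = 2.44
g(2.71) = 84.54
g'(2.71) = 89.10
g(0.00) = 1.66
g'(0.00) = 1.30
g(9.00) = 2916.40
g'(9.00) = 968.80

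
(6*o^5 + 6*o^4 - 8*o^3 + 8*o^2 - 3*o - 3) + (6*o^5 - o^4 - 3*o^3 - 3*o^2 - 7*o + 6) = 12*o^5 + 5*o^4 - 11*o^3 + 5*o^2 - 10*o + 3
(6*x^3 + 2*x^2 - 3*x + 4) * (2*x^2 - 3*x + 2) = 12*x^5 - 14*x^4 + 21*x^2 - 18*x + 8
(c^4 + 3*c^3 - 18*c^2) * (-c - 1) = -c^5 - 4*c^4 + 15*c^3 + 18*c^2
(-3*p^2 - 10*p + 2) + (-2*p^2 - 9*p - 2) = -5*p^2 - 19*p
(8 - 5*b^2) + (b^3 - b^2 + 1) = b^3 - 6*b^2 + 9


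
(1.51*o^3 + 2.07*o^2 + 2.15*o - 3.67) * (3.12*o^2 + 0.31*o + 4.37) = 4.7112*o^5 + 6.9265*o^4 + 13.9484*o^3 - 1.738*o^2 + 8.2578*o - 16.0379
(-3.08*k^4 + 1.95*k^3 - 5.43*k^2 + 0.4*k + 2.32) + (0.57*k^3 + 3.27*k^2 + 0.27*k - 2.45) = -3.08*k^4 + 2.52*k^3 - 2.16*k^2 + 0.67*k - 0.13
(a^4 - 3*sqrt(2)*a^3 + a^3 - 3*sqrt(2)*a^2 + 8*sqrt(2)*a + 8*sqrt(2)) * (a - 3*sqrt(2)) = a^5 - 6*sqrt(2)*a^4 + a^4 - 6*sqrt(2)*a^3 + 18*a^3 + 8*sqrt(2)*a^2 + 18*a^2 - 48*a + 8*sqrt(2)*a - 48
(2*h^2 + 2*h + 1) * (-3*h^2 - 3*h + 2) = -6*h^4 - 12*h^3 - 5*h^2 + h + 2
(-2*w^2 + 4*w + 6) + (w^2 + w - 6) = -w^2 + 5*w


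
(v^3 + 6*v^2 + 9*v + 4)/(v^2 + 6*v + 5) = (v^2 + 5*v + 4)/(v + 5)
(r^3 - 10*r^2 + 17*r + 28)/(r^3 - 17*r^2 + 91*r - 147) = (r^2 - 3*r - 4)/(r^2 - 10*r + 21)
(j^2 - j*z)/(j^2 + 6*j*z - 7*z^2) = j/(j + 7*z)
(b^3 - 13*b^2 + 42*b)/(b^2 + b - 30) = b*(b^2 - 13*b + 42)/(b^2 + b - 30)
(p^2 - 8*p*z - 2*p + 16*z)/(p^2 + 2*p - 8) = (p - 8*z)/(p + 4)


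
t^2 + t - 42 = (t - 6)*(t + 7)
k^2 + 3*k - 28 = (k - 4)*(k + 7)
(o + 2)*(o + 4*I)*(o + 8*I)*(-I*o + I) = -I*o^4 + 12*o^3 - I*o^3 + 12*o^2 + 34*I*o^2 - 24*o + 32*I*o - 64*I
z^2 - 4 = (z - 2)*(z + 2)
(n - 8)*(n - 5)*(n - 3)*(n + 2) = n^4 - 14*n^3 + 47*n^2 + 38*n - 240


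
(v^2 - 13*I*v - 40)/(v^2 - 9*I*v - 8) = (v - 5*I)/(v - I)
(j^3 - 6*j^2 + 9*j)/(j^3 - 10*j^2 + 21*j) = (j - 3)/(j - 7)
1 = 1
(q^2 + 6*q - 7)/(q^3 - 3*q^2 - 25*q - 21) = (-q^2 - 6*q + 7)/(-q^3 + 3*q^2 + 25*q + 21)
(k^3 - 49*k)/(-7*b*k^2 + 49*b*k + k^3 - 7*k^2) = (-k - 7)/(7*b - k)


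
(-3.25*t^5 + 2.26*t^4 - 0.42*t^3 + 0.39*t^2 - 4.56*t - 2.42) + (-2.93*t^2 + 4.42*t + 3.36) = -3.25*t^5 + 2.26*t^4 - 0.42*t^3 - 2.54*t^2 - 0.14*t + 0.94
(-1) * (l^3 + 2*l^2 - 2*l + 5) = -l^3 - 2*l^2 + 2*l - 5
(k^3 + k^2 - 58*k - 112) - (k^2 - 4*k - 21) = k^3 - 54*k - 91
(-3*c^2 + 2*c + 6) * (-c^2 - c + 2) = 3*c^4 + c^3 - 14*c^2 - 2*c + 12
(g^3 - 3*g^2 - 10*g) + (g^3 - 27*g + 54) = 2*g^3 - 3*g^2 - 37*g + 54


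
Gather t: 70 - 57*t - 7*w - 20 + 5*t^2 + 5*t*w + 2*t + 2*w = 5*t^2 + t*(5*w - 55) - 5*w + 50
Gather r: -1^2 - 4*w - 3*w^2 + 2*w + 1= -3*w^2 - 2*w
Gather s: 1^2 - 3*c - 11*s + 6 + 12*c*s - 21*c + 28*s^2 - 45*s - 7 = -24*c + 28*s^2 + s*(12*c - 56)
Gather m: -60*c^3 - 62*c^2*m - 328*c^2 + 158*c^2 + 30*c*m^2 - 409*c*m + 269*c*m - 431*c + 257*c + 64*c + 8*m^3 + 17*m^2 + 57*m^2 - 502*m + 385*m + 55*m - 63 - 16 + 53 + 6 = -60*c^3 - 170*c^2 - 110*c + 8*m^3 + m^2*(30*c + 74) + m*(-62*c^2 - 140*c - 62) - 20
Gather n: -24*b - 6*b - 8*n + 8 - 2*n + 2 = -30*b - 10*n + 10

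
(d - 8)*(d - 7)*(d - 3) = d^3 - 18*d^2 + 101*d - 168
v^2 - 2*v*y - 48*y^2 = (v - 8*y)*(v + 6*y)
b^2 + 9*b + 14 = (b + 2)*(b + 7)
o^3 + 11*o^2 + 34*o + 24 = (o + 1)*(o + 4)*(o + 6)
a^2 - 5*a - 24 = (a - 8)*(a + 3)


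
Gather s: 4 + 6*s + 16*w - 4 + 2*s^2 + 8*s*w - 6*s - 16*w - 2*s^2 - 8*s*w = 0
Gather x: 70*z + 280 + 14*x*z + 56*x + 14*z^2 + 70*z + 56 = x*(14*z + 56) + 14*z^2 + 140*z + 336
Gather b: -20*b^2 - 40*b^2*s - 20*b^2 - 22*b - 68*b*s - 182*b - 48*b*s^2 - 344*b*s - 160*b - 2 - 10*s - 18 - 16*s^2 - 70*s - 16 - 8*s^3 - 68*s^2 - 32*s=b^2*(-40*s - 40) + b*(-48*s^2 - 412*s - 364) - 8*s^3 - 84*s^2 - 112*s - 36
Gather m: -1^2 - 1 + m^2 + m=m^2 + m - 2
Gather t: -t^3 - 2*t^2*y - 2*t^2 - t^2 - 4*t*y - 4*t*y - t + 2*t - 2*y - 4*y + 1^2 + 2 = -t^3 + t^2*(-2*y - 3) + t*(1 - 8*y) - 6*y + 3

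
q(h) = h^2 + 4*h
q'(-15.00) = -26.00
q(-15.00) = 165.00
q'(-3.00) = -2.00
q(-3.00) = -3.00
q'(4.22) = 12.44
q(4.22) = 34.69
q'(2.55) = 9.10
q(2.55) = 16.70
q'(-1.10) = 1.80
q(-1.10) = -3.19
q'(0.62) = 5.24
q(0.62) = 2.86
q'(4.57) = 13.14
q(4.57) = 39.16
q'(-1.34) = 1.32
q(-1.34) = -3.56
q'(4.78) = 13.56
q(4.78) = 41.97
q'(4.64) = 13.28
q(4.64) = 40.09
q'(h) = 2*h + 4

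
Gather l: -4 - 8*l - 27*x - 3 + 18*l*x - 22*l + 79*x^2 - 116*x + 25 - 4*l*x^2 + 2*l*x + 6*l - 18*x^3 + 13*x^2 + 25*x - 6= l*(-4*x^2 + 20*x - 24) - 18*x^3 + 92*x^2 - 118*x + 12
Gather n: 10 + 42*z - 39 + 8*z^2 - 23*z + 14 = 8*z^2 + 19*z - 15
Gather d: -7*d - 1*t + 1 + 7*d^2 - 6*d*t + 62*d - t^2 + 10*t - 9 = 7*d^2 + d*(55 - 6*t) - t^2 + 9*t - 8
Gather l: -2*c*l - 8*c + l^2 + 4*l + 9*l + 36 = -8*c + l^2 + l*(13 - 2*c) + 36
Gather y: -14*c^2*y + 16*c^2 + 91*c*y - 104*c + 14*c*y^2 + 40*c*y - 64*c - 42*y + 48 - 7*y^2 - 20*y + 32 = 16*c^2 - 168*c + y^2*(14*c - 7) + y*(-14*c^2 + 131*c - 62) + 80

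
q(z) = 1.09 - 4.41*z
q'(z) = -4.41000000000000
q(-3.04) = 14.50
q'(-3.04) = -4.41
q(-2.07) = 10.22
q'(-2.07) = -4.41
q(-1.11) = 5.99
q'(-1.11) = -4.41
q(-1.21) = 6.43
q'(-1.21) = -4.41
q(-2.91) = 13.92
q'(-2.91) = -4.41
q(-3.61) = 17.01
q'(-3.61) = -4.41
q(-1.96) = 9.73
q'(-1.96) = -4.41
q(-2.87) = 13.75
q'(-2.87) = -4.41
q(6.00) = -25.37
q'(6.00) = -4.41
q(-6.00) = 27.55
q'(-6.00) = -4.41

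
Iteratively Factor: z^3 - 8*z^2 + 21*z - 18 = (z - 3)*(z^2 - 5*z + 6) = (z - 3)*(z - 2)*(z - 3)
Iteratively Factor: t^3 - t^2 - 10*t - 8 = (t - 4)*(t^2 + 3*t + 2) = (t - 4)*(t + 2)*(t + 1)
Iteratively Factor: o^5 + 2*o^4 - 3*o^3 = (o)*(o^4 + 2*o^3 - 3*o^2) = o^2*(o^3 + 2*o^2 - 3*o) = o^2*(o + 3)*(o^2 - o) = o^3*(o + 3)*(o - 1)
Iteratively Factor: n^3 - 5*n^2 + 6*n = (n)*(n^2 - 5*n + 6) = n*(n - 3)*(n - 2)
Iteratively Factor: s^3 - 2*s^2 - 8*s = (s + 2)*(s^2 - 4*s) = (s - 4)*(s + 2)*(s)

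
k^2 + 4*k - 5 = (k - 1)*(k + 5)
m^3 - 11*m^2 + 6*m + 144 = (m - 8)*(m - 6)*(m + 3)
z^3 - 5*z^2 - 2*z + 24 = (z - 4)*(z - 3)*(z + 2)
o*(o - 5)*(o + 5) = o^3 - 25*o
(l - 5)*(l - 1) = l^2 - 6*l + 5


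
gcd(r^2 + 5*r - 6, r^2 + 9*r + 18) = r + 6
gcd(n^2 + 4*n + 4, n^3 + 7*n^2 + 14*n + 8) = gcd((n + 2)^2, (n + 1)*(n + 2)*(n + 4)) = n + 2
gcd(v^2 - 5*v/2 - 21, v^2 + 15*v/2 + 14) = v + 7/2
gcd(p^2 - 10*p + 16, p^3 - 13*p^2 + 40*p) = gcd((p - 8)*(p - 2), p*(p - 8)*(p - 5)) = p - 8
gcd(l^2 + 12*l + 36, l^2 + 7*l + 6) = l + 6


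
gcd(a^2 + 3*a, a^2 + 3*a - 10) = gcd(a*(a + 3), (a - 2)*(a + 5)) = 1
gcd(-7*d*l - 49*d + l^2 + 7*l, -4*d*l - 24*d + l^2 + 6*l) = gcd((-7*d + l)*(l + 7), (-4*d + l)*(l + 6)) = 1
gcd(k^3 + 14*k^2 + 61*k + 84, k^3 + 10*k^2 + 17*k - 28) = k^2 + 11*k + 28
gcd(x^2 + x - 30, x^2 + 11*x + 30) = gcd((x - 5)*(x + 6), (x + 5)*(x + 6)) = x + 6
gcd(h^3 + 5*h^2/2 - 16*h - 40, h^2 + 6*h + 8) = h + 4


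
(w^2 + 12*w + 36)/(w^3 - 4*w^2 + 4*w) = (w^2 + 12*w + 36)/(w*(w^2 - 4*w + 4))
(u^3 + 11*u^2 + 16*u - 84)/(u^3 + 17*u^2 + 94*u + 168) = (u - 2)/(u + 4)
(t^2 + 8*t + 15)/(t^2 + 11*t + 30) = (t + 3)/(t + 6)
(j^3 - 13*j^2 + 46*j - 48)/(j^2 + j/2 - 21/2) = 2*(j^2 - 10*j + 16)/(2*j + 7)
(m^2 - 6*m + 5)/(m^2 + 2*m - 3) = (m - 5)/(m + 3)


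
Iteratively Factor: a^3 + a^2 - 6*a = (a - 2)*(a^2 + 3*a) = a*(a - 2)*(a + 3)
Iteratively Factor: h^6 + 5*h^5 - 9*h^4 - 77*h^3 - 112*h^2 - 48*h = (h + 1)*(h^5 + 4*h^4 - 13*h^3 - 64*h^2 - 48*h) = (h + 1)*(h + 3)*(h^4 + h^3 - 16*h^2 - 16*h) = h*(h + 1)*(h + 3)*(h^3 + h^2 - 16*h - 16) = h*(h + 1)^2*(h + 3)*(h^2 - 16) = h*(h - 4)*(h + 1)^2*(h + 3)*(h + 4)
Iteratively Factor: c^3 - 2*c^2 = (c - 2)*(c^2) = c*(c - 2)*(c)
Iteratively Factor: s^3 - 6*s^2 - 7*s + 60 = (s + 3)*(s^2 - 9*s + 20) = (s - 5)*(s + 3)*(s - 4)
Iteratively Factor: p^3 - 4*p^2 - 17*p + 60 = (p - 3)*(p^2 - p - 20) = (p - 5)*(p - 3)*(p + 4)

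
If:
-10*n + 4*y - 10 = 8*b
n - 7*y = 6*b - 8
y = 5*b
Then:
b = 35/199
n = -157/199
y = 175/199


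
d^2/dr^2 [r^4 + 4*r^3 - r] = 12*r*(r + 2)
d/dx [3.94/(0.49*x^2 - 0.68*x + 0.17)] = (2.6792 - 3.8612*x)/(0.49*x^2 - 0.68*x + 0.17)^2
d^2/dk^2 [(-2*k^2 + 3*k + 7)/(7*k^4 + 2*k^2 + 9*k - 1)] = 2*(-294*k^8 + 882*k^7 + 3458*k^6 + 882*k^5 + 147*k^4 + 1140*k^3 + 366*k^2 + 396*k + 606)/(343*k^12 + 294*k^10 + 1323*k^9 - 63*k^8 + 756*k^7 + 1625*k^6 - 270*k^5 + 495*k^4 + 621*k^3 - 237*k^2 + 27*k - 1)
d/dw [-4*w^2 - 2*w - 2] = -8*w - 2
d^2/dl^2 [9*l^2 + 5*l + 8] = 18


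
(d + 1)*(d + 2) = d^2 + 3*d + 2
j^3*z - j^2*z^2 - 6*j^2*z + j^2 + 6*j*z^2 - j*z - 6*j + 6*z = (j - 6)*(j - z)*(j*z + 1)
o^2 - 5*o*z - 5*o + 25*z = (o - 5)*(o - 5*z)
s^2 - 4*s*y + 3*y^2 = (s - 3*y)*(s - y)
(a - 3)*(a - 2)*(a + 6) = a^3 + a^2 - 24*a + 36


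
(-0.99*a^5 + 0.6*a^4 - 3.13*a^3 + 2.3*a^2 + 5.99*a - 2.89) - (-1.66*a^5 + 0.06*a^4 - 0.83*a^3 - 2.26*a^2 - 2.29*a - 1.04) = 0.67*a^5 + 0.54*a^4 - 2.3*a^3 + 4.56*a^2 + 8.28*a - 1.85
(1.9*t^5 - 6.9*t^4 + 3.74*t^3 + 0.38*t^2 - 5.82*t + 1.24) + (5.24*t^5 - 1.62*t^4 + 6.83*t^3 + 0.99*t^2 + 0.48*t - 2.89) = 7.14*t^5 - 8.52*t^4 + 10.57*t^3 + 1.37*t^2 - 5.34*t - 1.65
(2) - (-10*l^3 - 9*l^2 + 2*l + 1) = 10*l^3 + 9*l^2 - 2*l + 1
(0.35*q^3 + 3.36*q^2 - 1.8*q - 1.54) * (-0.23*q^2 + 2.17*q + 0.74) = -0.0805*q^5 - 0.0133000000000001*q^4 + 7.9642*q^3 - 1.0654*q^2 - 4.6738*q - 1.1396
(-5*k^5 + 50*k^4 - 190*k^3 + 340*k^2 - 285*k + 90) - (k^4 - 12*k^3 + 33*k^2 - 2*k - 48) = -5*k^5 + 49*k^4 - 178*k^3 + 307*k^2 - 283*k + 138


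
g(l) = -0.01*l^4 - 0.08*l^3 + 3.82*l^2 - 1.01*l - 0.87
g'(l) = -0.04*l^3 - 0.24*l^2 + 7.64*l - 1.01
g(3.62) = 40.02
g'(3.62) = 21.60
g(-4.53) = 85.32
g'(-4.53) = -36.83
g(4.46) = 59.56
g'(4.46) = 24.74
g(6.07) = 102.28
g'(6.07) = 27.58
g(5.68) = 91.57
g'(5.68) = 27.31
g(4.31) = 55.88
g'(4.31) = 24.26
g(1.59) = 6.80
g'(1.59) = 10.37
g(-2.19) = 20.27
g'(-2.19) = -18.47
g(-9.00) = 310.35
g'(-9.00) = -60.05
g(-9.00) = 310.35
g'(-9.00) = -60.05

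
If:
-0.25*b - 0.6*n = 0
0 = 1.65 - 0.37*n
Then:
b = -10.70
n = 4.46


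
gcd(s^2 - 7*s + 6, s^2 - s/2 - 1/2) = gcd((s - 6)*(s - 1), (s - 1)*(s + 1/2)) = s - 1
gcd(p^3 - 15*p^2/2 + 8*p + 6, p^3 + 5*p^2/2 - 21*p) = 1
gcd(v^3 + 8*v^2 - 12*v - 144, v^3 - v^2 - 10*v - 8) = v - 4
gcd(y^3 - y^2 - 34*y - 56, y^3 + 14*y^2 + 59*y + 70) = y + 2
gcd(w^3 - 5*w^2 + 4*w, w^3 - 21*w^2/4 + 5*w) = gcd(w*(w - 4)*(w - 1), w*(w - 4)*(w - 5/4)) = w^2 - 4*w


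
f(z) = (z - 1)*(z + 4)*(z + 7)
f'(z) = (z - 1)*(z + 4) + (z - 1)*(z + 7) + (z + 4)*(z + 7) = 3*z^2 + 20*z + 17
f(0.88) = -4.61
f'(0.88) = 36.92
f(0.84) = -6.07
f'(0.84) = 35.92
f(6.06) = 664.80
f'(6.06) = 248.37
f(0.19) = -24.40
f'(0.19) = 20.91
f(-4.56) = 7.60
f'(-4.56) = -11.82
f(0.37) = -20.29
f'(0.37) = 24.81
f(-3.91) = -1.37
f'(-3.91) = -15.34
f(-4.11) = 1.62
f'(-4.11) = -14.52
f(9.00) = 1664.00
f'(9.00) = 440.00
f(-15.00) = -1408.00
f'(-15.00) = 392.00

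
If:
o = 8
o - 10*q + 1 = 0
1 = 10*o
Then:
No Solution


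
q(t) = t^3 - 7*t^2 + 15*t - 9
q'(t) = 3*t^2 - 14*t + 15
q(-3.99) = -243.81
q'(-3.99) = 118.62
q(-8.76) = -1349.78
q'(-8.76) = 367.85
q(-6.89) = -771.74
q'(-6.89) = 253.88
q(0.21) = -6.15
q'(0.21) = 12.19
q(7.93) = 168.43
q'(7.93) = 92.63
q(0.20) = -6.27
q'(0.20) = 12.32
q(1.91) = 1.08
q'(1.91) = -0.80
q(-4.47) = -305.23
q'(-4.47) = 137.52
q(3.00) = 0.00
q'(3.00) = 0.00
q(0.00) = -9.00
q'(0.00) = 15.00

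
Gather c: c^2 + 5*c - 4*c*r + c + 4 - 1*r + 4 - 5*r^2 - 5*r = c^2 + c*(6 - 4*r) - 5*r^2 - 6*r + 8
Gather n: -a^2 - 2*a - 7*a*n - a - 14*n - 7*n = -a^2 - 3*a + n*(-7*a - 21)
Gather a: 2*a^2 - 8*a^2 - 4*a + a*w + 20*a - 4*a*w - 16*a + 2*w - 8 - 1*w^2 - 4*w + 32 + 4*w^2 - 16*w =-6*a^2 - 3*a*w + 3*w^2 - 18*w + 24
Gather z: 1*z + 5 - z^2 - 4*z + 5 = -z^2 - 3*z + 10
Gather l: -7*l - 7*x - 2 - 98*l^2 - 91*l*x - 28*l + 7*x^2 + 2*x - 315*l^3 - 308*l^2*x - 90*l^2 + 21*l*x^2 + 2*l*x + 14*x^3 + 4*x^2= -315*l^3 + l^2*(-308*x - 188) + l*(21*x^2 - 89*x - 35) + 14*x^3 + 11*x^2 - 5*x - 2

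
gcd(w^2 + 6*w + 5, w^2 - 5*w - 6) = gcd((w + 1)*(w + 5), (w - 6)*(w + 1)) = w + 1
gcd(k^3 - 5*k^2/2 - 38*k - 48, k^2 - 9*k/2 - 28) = k - 8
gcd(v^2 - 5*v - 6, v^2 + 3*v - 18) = 1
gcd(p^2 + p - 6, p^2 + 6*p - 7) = 1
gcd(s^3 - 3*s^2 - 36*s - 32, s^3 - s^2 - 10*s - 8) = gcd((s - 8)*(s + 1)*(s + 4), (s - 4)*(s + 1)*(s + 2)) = s + 1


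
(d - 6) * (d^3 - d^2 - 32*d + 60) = d^4 - 7*d^3 - 26*d^2 + 252*d - 360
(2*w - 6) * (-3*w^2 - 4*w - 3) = -6*w^3 + 10*w^2 + 18*w + 18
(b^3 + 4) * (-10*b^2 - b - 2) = -10*b^5 - b^4 - 2*b^3 - 40*b^2 - 4*b - 8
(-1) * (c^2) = -c^2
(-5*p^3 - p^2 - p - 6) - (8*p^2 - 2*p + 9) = -5*p^3 - 9*p^2 + p - 15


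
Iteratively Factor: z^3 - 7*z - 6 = (z - 3)*(z^2 + 3*z + 2) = (z - 3)*(z + 1)*(z + 2)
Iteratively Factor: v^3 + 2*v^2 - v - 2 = (v + 2)*(v^2 - 1) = (v + 1)*(v + 2)*(v - 1)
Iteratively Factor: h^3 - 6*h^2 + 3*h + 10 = (h + 1)*(h^2 - 7*h + 10) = (h - 2)*(h + 1)*(h - 5)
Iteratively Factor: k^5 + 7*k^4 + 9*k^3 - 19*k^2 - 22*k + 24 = (k + 2)*(k^4 + 5*k^3 - k^2 - 17*k + 12) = (k - 1)*(k + 2)*(k^3 + 6*k^2 + 5*k - 12) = (k - 1)^2*(k + 2)*(k^2 + 7*k + 12) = (k - 1)^2*(k + 2)*(k + 4)*(k + 3)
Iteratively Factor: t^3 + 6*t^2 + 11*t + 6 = (t + 2)*(t^2 + 4*t + 3) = (t + 1)*(t + 2)*(t + 3)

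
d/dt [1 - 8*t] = -8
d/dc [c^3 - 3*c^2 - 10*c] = 3*c^2 - 6*c - 10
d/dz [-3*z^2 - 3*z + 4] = -6*z - 3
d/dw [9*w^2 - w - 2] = 18*w - 1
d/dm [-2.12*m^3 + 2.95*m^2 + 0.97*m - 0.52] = -6.36*m^2 + 5.9*m + 0.97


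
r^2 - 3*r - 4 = (r - 4)*(r + 1)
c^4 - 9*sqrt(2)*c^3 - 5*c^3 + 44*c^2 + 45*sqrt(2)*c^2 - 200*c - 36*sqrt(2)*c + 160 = (c - 4)*(c - 1)*(c - 5*sqrt(2))*(c - 4*sqrt(2))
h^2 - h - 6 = (h - 3)*(h + 2)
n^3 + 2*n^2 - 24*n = n*(n - 4)*(n + 6)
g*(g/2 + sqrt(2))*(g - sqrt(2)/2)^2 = g^4/2 + sqrt(2)*g^3/2 - 7*g^2/4 + sqrt(2)*g/2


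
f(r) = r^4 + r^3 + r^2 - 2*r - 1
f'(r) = 4*r^3 + 3*r^2 + 2*r - 2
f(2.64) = 67.66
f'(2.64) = 97.79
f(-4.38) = 310.96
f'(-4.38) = -289.32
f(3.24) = 147.23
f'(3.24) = 172.02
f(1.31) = 3.29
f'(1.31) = 14.76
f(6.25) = 1795.58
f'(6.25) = 1104.25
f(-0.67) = 0.69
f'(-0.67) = -3.20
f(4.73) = 618.28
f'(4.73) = 497.87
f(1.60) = 9.01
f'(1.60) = 25.26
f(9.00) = 7352.00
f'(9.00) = 3175.00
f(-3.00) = 68.00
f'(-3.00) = -89.00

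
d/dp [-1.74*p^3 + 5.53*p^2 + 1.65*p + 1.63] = -5.22*p^2 + 11.06*p + 1.65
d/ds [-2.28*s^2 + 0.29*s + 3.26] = 0.29 - 4.56*s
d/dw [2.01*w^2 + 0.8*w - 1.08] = 4.02*w + 0.8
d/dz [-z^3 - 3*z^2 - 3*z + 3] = -3*z^2 - 6*z - 3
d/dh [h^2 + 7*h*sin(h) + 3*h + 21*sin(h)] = 7*h*cos(h) + 2*h + 7*sin(h) + 21*cos(h) + 3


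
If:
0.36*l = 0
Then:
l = 0.00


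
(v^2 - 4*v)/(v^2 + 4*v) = (v - 4)/(v + 4)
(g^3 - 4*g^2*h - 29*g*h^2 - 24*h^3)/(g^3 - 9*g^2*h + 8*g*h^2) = (g^2 + 4*g*h + 3*h^2)/(g*(g - h))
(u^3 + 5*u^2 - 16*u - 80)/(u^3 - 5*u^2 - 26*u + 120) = (u + 4)/(u - 6)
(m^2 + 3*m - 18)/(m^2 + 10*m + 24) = (m - 3)/(m + 4)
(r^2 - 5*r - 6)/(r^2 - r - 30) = (r + 1)/(r + 5)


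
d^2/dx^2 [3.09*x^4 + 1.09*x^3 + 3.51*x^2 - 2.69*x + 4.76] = 37.08*x^2 + 6.54*x + 7.02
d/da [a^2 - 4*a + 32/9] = 2*a - 4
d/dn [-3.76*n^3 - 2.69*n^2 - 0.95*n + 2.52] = -11.28*n^2 - 5.38*n - 0.95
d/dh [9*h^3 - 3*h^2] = 3*h*(9*h - 2)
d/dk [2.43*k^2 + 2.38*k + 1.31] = 4.86*k + 2.38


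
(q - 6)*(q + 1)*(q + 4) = q^3 - q^2 - 26*q - 24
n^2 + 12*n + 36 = (n + 6)^2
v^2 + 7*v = v*(v + 7)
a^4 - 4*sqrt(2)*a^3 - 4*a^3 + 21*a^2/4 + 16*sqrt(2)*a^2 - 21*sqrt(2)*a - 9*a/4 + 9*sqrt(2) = (a - 3/2)^2*(a - 1)*(a - 4*sqrt(2))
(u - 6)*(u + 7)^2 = u^3 + 8*u^2 - 35*u - 294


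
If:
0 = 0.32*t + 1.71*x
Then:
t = -5.34375*x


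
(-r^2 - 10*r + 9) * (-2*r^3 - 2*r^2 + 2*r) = 2*r^5 + 22*r^4 - 38*r^2 + 18*r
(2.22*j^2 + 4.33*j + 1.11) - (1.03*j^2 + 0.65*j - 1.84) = 1.19*j^2 + 3.68*j + 2.95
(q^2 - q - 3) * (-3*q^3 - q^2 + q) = -3*q^5 + 2*q^4 + 11*q^3 + 2*q^2 - 3*q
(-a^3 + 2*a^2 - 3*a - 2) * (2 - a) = a^4 - 4*a^3 + 7*a^2 - 4*a - 4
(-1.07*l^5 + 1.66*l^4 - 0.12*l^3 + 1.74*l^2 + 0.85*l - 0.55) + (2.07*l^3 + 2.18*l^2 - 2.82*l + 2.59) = -1.07*l^5 + 1.66*l^4 + 1.95*l^3 + 3.92*l^2 - 1.97*l + 2.04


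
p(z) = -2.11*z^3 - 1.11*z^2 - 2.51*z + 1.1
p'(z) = -6.33*z^2 - 2.22*z - 2.51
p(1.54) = -13.10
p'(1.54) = -20.94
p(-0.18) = 1.53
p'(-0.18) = -2.32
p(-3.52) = 88.21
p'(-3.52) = -73.13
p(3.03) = -75.39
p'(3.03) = -67.35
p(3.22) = -88.94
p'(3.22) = -75.29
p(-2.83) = 47.14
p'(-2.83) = -46.92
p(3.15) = -83.77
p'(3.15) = -72.31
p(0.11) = 0.81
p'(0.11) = -2.83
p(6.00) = -509.68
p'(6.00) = -243.71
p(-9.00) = 1471.97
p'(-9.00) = -495.26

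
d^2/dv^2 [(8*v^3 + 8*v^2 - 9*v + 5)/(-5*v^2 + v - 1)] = 14*(31*v^3 - 33*v^2 - 12*v + 3)/(125*v^6 - 75*v^5 + 90*v^4 - 31*v^3 + 18*v^2 - 3*v + 1)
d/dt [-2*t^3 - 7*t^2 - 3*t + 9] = -6*t^2 - 14*t - 3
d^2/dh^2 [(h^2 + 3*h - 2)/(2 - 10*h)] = 34/(125*h^3 - 75*h^2 + 15*h - 1)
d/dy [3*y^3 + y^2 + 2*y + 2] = 9*y^2 + 2*y + 2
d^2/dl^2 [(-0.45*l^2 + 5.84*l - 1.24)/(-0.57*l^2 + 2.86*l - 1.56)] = (2.22044604925031e-16*l^4 - 2.32765199999999*l^3 + 0.0164159999999924*l^2 + 19.02888*l - 31.841056)/(0.185193*l^6 - 2.787642*l^5 + 15.507648*l^4 - 38.652328*l^3 + 42.441984*l^2 - 20.880288*l + 3.796416)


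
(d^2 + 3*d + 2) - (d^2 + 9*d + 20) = -6*d - 18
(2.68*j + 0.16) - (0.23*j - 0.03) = 2.45*j + 0.19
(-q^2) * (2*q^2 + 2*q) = -2*q^4 - 2*q^3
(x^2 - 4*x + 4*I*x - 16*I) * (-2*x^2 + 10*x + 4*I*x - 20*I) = -2*x^4 + 18*x^3 - 4*I*x^3 - 56*x^2 + 36*I*x^2 + 144*x - 80*I*x - 320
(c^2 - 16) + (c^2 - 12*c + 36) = 2*c^2 - 12*c + 20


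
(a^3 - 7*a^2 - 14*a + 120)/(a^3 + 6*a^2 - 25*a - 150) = (a^2 - 2*a - 24)/(a^2 + 11*a + 30)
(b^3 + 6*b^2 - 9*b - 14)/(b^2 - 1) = (b^2 + 5*b - 14)/(b - 1)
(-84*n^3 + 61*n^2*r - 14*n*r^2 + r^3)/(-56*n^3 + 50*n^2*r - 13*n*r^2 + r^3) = (-3*n + r)/(-2*n + r)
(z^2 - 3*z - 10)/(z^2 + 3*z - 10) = (z^2 - 3*z - 10)/(z^2 + 3*z - 10)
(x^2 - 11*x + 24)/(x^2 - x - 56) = (x - 3)/(x + 7)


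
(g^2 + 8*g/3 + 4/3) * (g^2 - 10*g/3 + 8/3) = g^4 - 2*g^3/3 - 44*g^2/9 + 8*g/3 + 32/9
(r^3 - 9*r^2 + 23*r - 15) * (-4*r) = -4*r^4 + 36*r^3 - 92*r^2 + 60*r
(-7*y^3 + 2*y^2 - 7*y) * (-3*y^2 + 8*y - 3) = 21*y^5 - 62*y^4 + 58*y^3 - 62*y^2 + 21*y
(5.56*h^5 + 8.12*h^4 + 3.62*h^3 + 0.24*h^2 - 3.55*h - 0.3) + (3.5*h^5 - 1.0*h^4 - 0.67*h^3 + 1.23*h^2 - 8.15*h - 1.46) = 9.06*h^5 + 7.12*h^4 + 2.95*h^3 + 1.47*h^2 - 11.7*h - 1.76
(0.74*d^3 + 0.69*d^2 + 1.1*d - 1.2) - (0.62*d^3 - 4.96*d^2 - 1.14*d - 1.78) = 0.12*d^3 + 5.65*d^2 + 2.24*d + 0.58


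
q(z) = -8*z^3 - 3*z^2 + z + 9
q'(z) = -24*z^2 - 6*z + 1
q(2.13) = -79.79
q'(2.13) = -120.67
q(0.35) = 8.64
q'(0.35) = -4.04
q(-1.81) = 44.80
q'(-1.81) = -66.77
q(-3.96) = 454.79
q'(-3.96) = -351.60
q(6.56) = -2371.94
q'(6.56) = -1071.17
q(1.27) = -10.96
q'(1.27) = -45.33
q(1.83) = -48.24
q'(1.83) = -90.35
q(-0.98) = 12.67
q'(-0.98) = -16.17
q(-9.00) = 5589.00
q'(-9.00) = -1889.00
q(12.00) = -14235.00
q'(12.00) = -3527.00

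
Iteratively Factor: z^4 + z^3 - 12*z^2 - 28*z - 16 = (z + 1)*(z^3 - 12*z - 16) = (z - 4)*(z + 1)*(z^2 + 4*z + 4) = (z - 4)*(z + 1)*(z + 2)*(z + 2)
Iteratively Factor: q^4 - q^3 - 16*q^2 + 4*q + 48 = (q + 2)*(q^3 - 3*q^2 - 10*q + 24) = (q + 2)*(q + 3)*(q^2 - 6*q + 8) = (q - 2)*(q + 2)*(q + 3)*(q - 4)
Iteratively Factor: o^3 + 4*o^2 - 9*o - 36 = (o + 3)*(o^2 + o - 12) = (o + 3)*(o + 4)*(o - 3)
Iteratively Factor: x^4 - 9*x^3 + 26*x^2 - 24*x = (x - 2)*(x^3 - 7*x^2 + 12*x) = (x - 4)*(x - 2)*(x^2 - 3*x) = (x - 4)*(x - 3)*(x - 2)*(x)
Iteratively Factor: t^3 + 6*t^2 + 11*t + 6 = (t + 2)*(t^2 + 4*t + 3) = (t + 1)*(t + 2)*(t + 3)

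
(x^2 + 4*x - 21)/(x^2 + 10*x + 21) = (x - 3)/(x + 3)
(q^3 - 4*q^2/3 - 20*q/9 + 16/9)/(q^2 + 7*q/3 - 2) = (3*q^2 - 2*q - 8)/(3*(q + 3))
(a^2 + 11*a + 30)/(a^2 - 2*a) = (a^2 + 11*a + 30)/(a*(a - 2))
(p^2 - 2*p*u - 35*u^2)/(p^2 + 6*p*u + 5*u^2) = (p - 7*u)/(p + u)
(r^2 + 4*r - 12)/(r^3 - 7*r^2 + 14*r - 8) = (r + 6)/(r^2 - 5*r + 4)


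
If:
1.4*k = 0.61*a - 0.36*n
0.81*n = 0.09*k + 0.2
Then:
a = 21.2459016393443*n - 5.10018214936248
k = 9.0*n - 2.22222222222222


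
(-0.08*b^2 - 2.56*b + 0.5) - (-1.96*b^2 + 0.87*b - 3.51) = 1.88*b^2 - 3.43*b + 4.01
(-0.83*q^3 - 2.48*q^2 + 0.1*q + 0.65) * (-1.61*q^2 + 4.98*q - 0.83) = 1.3363*q^5 - 0.1406*q^4 - 11.8225*q^3 + 1.5099*q^2 + 3.154*q - 0.5395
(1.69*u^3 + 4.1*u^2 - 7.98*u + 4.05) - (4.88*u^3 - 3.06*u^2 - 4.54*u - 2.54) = -3.19*u^3 + 7.16*u^2 - 3.44*u + 6.59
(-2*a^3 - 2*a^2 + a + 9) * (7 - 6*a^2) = 12*a^5 + 12*a^4 - 20*a^3 - 68*a^2 + 7*a + 63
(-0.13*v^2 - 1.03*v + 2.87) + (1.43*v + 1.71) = -0.13*v^2 + 0.4*v + 4.58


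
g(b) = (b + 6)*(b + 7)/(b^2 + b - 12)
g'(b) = (-2*b - 1)*(b + 6)*(b + 7)/(b^2 + b - 12)^2 + (b + 6)/(b^2 + b - 12) + (b + 7)/(b^2 + b - 12) = 6*(-2*b^2 - 18*b - 33)/(b^4 + 2*b^3 - 23*b^2 - 24*b + 144)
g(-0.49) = -2.93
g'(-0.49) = -0.99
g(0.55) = -4.44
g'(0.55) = -2.10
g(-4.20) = 3.50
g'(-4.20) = 21.18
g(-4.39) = 1.46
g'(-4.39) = 5.40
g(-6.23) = -0.01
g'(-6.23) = 0.02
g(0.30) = -3.96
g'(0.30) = -1.72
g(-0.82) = -2.64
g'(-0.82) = -0.80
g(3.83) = 16.38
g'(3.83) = -18.65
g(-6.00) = 0.00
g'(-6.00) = 0.06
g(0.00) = -3.50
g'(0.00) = -1.38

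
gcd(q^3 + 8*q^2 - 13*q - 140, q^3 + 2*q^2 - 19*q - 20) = q^2 + q - 20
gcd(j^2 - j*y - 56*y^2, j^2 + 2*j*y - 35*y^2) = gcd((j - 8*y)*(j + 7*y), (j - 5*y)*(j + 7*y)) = j + 7*y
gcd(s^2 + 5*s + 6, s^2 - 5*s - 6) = 1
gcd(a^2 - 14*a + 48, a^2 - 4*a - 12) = a - 6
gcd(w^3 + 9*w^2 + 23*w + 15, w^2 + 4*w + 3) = w^2 + 4*w + 3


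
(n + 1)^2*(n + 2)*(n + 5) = n^4 + 9*n^3 + 25*n^2 + 27*n + 10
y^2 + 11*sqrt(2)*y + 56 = (y + 4*sqrt(2))*(y + 7*sqrt(2))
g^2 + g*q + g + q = (g + 1)*(g + q)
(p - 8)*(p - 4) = p^2 - 12*p + 32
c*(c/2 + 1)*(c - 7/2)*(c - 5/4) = c^4/2 - 11*c^3/8 - 41*c^2/16 + 35*c/8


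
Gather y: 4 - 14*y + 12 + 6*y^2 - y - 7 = 6*y^2 - 15*y + 9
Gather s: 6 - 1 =5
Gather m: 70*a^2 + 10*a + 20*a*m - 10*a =70*a^2 + 20*a*m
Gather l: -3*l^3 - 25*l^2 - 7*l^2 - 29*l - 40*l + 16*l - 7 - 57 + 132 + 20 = -3*l^3 - 32*l^2 - 53*l + 88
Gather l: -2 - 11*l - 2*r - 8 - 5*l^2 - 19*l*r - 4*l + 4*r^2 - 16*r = -5*l^2 + l*(-19*r - 15) + 4*r^2 - 18*r - 10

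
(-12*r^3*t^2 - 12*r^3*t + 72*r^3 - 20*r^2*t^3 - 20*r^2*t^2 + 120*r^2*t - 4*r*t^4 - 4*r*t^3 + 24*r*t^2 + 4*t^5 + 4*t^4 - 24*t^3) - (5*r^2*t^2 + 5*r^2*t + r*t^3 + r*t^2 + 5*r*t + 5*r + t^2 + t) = -12*r^3*t^2 - 12*r^3*t + 72*r^3 - 20*r^2*t^3 - 25*r^2*t^2 + 115*r^2*t - 4*r*t^4 - 5*r*t^3 + 23*r*t^2 - 5*r*t - 5*r + 4*t^5 + 4*t^4 - 24*t^3 - t^2 - t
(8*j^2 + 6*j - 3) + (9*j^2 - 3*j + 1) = 17*j^2 + 3*j - 2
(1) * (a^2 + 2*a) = a^2 + 2*a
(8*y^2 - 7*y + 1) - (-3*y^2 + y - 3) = 11*y^2 - 8*y + 4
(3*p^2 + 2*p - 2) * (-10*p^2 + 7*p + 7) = -30*p^4 + p^3 + 55*p^2 - 14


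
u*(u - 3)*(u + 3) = u^3 - 9*u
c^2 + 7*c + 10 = (c + 2)*(c + 5)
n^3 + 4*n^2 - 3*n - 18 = (n - 2)*(n + 3)^2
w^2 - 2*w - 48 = (w - 8)*(w + 6)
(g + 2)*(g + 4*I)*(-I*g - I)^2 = -g^4 - 4*g^3 - 4*I*g^3 - 5*g^2 - 16*I*g^2 - 2*g - 20*I*g - 8*I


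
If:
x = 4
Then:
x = 4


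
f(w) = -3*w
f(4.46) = -13.38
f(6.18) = -18.54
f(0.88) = -2.64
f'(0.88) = -3.00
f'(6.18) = -3.00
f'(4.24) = -3.00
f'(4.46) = -3.00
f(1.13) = -3.39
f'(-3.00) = -3.00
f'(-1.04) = -3.00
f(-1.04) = 3.12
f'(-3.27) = -3.00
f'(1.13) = -3.00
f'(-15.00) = -3.00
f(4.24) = -12.72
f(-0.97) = 2.91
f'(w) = -3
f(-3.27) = 9.81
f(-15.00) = 45.00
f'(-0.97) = -3.00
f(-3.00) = 9.00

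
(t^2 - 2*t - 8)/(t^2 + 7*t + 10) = (t - 4)/(t + 5)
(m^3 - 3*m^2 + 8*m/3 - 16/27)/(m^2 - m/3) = m - 8/3 + 16/(9*m)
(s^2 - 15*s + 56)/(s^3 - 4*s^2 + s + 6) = (s^2 - 15*s + 56)/(s^3 - 4*s^2 + s + 6)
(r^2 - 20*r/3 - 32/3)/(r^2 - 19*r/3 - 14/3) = (-3*r^2 + 20*r + 32)/(-3*r^2 + 19*r + 14)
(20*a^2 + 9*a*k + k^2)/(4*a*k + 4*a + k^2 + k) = (5*a + k)/(k + 1)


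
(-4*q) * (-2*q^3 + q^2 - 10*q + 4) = 8*q^4 - 4*q^3 + 40*q^2 - 16*q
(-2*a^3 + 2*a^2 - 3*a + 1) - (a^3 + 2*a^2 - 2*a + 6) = -3*a^3 - a - 5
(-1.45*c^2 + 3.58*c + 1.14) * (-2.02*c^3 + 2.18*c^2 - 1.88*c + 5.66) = 2.929*c^5 - 10.3926*c^4 + 8.2276*c^3 - 12.4522*c^2 + 18.1196*c + 6.4524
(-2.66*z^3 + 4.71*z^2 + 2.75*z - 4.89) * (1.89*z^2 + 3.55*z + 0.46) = -5.0274*z^5 - 0.5411*z^4 + 20.6944*z^3 + 2.687*z^2 - 16.0945*z - 2.2494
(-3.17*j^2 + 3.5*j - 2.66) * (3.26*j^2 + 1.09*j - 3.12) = -10.3342*j^4 + 7.9547*j^3 + 5.0338*j^2 - 13.8194*j + 8.2992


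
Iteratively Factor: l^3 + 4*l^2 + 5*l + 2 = (l + 1)*(l^2 + 3*l + 2) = (l + 1)*(l + 2)*(l + 1)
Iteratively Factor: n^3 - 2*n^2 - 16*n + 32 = (n - 4)*(n^2 + 2*n - 8) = (n - 4)*(n + 4)*(n - 2)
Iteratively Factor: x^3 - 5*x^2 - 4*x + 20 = (x - 2)*(x^2 - 3*x - 10) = (x - 2)*(x + 2)*(x - 5)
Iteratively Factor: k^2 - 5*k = (k)*(k - 5)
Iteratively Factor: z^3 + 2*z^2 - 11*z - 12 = (z - 3)*(z^2 + 5*z + 4) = (z - 3)*(z + 1)*(z + 4)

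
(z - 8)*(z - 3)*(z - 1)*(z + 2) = z^4 - 10*z^3 + 11*z^2 + 46*z - 48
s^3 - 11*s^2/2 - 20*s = s*(s - 8)*(s + 5/2)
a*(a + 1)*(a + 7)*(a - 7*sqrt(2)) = a^4 - 7*sqrt(2)*a^3 + 8*a^3 - 56*sqrt(2)*a^2 + 7*a^2 - 49*sqrt(2)*a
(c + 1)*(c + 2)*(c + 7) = c^3 + 10*c^2 + 23*c + 14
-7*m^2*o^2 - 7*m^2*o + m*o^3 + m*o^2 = o*(-7*m + o)*(m*o + m)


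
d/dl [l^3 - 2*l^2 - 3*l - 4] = 3*l^2 - 4*l - 3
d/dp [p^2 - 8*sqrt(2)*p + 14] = 2*p - 8*sqrt(2)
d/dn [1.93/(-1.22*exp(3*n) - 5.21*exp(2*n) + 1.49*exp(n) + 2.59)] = (7.0638*exp(2*n) + 20.1106*exp(n) - 2.8757)*exp(n)/(1.22*exp(3*n) + 5.21*exp(2*n) - 1.49*exp(n) - 2.59)^2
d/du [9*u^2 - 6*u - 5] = 18*u - 6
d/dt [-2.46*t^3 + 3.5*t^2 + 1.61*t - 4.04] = -7.38*t^2 + 7.0*t + 1.61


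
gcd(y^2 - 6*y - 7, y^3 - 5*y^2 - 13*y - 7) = y^2 - 6*y - 7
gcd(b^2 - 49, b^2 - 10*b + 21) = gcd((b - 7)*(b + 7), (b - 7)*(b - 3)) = b - 7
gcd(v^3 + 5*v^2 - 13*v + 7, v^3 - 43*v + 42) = v^2 + 6*v - 7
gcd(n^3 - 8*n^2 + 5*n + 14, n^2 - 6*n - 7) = n^2 - 6*n - 7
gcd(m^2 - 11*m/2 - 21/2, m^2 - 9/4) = m + 3/2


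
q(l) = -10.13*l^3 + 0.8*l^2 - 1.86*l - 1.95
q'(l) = -30.39*l^2 + 1.6*l - 1.86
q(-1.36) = 27.54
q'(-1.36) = -60.25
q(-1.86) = 69.46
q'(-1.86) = -109.97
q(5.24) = -1447.21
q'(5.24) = -827.91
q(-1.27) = 22.45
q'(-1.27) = -52.91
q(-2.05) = 92.50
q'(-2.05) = -132.85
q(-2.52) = 169.93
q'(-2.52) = -198.88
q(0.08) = -2.10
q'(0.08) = -1.93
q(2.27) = -120.54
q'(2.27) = -154.82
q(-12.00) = 17640.21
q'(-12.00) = -4397.22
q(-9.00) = 7464.36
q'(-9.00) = -2477.85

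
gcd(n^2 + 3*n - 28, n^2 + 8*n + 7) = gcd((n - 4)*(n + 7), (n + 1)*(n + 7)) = n + 7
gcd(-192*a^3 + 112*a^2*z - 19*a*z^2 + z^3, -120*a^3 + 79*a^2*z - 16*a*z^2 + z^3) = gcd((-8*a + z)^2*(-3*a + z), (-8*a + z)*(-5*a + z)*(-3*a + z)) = 24*a^2 - 11*a*z + z^2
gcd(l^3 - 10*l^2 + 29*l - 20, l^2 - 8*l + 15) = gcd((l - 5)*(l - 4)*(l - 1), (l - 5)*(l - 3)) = l - 5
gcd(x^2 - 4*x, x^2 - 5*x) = x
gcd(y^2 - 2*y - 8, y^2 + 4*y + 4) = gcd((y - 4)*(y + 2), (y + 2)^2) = y + 2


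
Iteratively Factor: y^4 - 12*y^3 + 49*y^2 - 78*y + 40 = (y - 5)*(y^3 - 7*y^2 + 14*y - 8) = (y - 5)*(y - 2)*(y^2 - 5*y + 4) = (y - 5)*(y - 4)*(y - 2)*(y - 1)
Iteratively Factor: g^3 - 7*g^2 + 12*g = (g - 3)*(g^2 - 4*g) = (g - 4)*(g - 3)*(g)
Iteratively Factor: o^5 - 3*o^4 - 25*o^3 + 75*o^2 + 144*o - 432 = (o - 3)*(o^4 - 25*o^2 + 144) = (o - 4)*(o - 3)*(o^3 + 4*o^2 - 9*o - 36) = (o - 4)*(o - 3)*(o + 4)*(o^2 - 9) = (o - 4)*(o - 3)^2*(o + 4)*(o + 3)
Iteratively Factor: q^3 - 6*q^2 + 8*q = (q - 2)*(q^2 - 4*q) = (q - 4)*(q - 2)*(q)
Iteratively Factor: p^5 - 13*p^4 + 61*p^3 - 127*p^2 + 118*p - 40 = (p - 4)*(p^4 - 9*p^3 + 25*p^2 - 27*p + 10) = (p - 4)*(p - 1)*(p^3 - 8*p^2 + 17*p - 10) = (p - 5)*(p - 4)*(p - 1)*(p^2 - 3*p + 2) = (p - 5)*(p - 4)*(p - 2)*(p - 1)*(p - 1)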